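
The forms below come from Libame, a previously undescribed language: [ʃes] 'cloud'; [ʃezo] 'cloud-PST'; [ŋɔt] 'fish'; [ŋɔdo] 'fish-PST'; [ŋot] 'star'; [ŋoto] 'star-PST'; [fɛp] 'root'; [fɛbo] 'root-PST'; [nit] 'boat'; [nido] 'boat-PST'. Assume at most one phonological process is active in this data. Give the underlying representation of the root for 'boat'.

'boat' shows [t] ~ [d] at the end of the stem ([nit] vs [nido]).
Compare 'star', with invariant [t] in [ŋot] and [ŋoto]: an analysis with underlying /t/ and a rule producing [d] before the PST suffix would wrongly predict alternation here too.
So /d/ is underlying, and a rule of word-final obstruent devoicing — voiced obstruents become voiceless word-finally — gives [t].
Hence 'boat' is /nid/ underlyingly.

/nid/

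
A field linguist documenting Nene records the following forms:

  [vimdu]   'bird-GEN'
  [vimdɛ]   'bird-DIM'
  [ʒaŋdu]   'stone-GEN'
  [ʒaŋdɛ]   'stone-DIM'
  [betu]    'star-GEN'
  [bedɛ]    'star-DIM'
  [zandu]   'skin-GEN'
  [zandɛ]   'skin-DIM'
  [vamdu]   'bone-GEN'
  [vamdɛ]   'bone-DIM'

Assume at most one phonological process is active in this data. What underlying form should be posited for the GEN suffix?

/-tu/

The GEN morpheme has two allomorphs, [-du] and [-tu].
By contrast the DIM suffix keeps its initial [d] throughout — that segment must be underlying.
The GEN suffix is therefore /-tu/ underlyingly, with post-nasal voicing: voiceless stops become voiced after a nasal.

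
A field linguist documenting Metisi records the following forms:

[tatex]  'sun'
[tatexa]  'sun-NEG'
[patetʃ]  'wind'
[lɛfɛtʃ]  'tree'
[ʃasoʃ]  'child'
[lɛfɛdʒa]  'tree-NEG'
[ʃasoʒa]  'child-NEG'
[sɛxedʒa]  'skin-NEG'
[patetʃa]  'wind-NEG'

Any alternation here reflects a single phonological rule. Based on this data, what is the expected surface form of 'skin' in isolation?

[sɛxetʃ]

The root 'tree' surfaces as [lɛfɛtʃ] and [lɛfɛdʒa], with a stem-final [tʃ] ~ [dʒ] alternation.
If /tʃ/ were underlying and a rule turned it into [dʒ] before the NEG suffix, 'wind' would also alternate; but it has [tʃ] in both [patetʃ] and [patetʃa].
The underlying segment must be /dʒ/; voiced obstruents become voiceless word-finally, yielding [tʃ] there.
The one attested form of 'skin', [sɛxedʒa], shows underlying /sɛxedʒ/. Applying the same rule word-finally gives [sɛxetʃ].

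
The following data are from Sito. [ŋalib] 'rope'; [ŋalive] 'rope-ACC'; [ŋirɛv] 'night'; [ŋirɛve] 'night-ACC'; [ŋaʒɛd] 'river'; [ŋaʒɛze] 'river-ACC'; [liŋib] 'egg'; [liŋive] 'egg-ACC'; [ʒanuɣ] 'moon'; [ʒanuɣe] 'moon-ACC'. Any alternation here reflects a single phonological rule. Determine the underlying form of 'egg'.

/liŋib/

The stem for 'egg' ends in [b] in [liŋib] but [v] in [liŋive].
If /v/ were underlying and a rule turned it into [b] in isolation, 'night' would also alternate; but it has [v] in both [ŋirɛv] and [ŋirɛve].
The underlying segment must be /b/; voiced stops become fricatives between vowels, yielding [v] there.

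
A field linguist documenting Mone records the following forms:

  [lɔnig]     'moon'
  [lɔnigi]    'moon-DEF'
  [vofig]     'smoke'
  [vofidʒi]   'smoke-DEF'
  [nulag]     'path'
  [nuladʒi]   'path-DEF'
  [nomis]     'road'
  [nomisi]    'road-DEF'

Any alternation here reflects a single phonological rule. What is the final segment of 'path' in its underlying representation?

/dʒ/

The stem for 'path' ends in [g] in [nulag] but [dʒ] in [nuladʒi].
But 'moon' keeps [g] in both environments ([lɔnig], [lɔnigi]), so there is no rule changing /g/ to [dʒ] before the DEF suffix.
The alternation reflects depalatalization: palato-alveolar /dʒ/ becomes [g] when no front vowel follows. /dʒ/ is underlying.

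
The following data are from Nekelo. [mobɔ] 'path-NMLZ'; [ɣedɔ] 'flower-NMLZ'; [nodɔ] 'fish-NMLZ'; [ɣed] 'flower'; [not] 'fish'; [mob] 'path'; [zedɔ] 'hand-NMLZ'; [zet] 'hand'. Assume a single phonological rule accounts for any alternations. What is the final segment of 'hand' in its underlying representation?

/t/

In [zet] and [zedɔ] the final segment of 'hand' alternates: [t] ~ [d].
The stem 'flower' ([ɣed], [ɣedɔ]) shows [d] unchanged in both environments, so [d] cannot be basic with [t] derived in isolation.
So /t/ is underlying, and a rule of intervocalic voicing — voiceless stops become voiced between vowels — gives [d].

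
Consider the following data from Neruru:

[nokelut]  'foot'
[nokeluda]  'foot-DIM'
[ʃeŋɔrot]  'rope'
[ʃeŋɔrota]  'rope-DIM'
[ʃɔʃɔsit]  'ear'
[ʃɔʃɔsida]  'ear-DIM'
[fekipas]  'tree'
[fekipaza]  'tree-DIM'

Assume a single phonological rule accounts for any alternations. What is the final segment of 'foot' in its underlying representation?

/d/

In [nokelut] and [nokeluda] the final segment of 'foot' alternates: [t] ~ [d].
Compare 'rope', with invariant [t] in [ʃeŋɔrot] and [ʃeŋɔrota]: an analysis with underlying /t/ and a rule producing [d] before the DIM suffix would wrongly predict alternation here too.
Therefore /d/ is basic and [t] is derived by word-final obstruent devoicing (voiced obstruents become voiceless word-finally).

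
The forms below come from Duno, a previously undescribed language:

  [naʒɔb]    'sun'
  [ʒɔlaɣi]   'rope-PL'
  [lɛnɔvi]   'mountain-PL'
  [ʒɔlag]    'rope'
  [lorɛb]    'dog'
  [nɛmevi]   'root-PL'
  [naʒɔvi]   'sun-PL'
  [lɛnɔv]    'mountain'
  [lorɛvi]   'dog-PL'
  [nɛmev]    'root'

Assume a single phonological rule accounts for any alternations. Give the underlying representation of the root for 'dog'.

In [lorɛb] and [lorɛvi] the final segment of 'dog' alternates: [b] ~ [v].
The stem 'root' ([nɛmev], [nɛmevi]) shows [v] unchanged in both environments, so [v] cannot be basic with [b] derived in isolation.
The alternation reflects intervocalic spirantization: voiced stops become fricatives between vowels. /b/ is underlying.
So 'dog' = /lorɛb/.

/lorɛb/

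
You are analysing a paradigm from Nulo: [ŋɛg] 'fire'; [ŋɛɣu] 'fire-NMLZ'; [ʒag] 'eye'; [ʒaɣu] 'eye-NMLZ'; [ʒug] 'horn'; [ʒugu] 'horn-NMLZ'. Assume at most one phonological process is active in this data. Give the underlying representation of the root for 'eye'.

'eye' shows [g] ~ [ɣ] at the end of the stem ([ʒag] vs [ʒaɣu]).
The stem 'horn' ([ʒug], [ʒugu]) shows [g] unchanged in both environments, so [g] cannot be basic with [ɣ] derived before the NMLZ suffix.
The underlying segment must be /ɣ/; voiced fricatives become stops word-finally, yielding [g] there.

/ʒaɣ/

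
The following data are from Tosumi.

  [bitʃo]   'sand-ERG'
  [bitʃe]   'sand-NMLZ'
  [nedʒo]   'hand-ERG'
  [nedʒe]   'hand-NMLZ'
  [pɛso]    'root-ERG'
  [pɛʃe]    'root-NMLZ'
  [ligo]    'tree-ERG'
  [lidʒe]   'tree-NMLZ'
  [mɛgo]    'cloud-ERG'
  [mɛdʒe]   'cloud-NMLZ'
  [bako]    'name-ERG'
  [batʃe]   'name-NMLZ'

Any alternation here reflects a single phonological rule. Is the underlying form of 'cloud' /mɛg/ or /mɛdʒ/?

/mɛg/

In [mɛgo] and [mɛdʒe] the final segment of 'cloud' alternates: [g] ~ [dʒ].
The stem 'hand' ([nedʒo], [nedʒe]) shows [dʒ] unchanged in both environments, so [dʒ] cannot be basic with [g] derived before the ERG suffix.
The underlying segment must be /g/; /k/, /g/ and /s/ become palato-alveolar [tʃ], [dʒ] and [ʃ] before a front vowel, yielding [dʒ] there.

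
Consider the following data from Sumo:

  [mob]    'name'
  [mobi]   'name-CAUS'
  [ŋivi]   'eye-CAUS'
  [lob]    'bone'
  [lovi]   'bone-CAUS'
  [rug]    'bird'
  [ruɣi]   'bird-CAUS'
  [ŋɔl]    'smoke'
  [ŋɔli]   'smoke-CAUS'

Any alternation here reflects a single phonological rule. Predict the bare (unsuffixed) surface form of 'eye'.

The root 'bone' surfaces as [lob] and [lovi], with a stem-final [b] ~ [v] alternation.
But 'name' keeps [b] in both environments ([mob], [mobi]), so there is no rule changing /b/ to [v] before the CAUS suffix.
The underlying segment must be /v/; voiced fricatives become stops word-finally, yielding [b] there.
From [ŋivi] the stem 'eye' is /ŋiv/; word-finally this yields [ŋib].

[ŋib]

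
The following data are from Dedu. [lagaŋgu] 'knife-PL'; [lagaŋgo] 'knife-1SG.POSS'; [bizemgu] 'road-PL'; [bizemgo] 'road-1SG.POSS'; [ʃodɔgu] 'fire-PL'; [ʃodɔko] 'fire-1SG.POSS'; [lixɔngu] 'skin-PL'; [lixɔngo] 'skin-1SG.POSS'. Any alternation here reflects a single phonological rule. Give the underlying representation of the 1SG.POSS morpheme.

/-ko/

The 1SG.POSS morpheme has two allomorphs, [-go] and [-ko].
The PL suffix, which begins with [g], is invariant after every stem; so [g] is not altered by any rule here.
The 1SG.POSS suffix is therefore /-ko/ underlyingly, with post-nasal voicing: voiceless stops become voiced after a nasal.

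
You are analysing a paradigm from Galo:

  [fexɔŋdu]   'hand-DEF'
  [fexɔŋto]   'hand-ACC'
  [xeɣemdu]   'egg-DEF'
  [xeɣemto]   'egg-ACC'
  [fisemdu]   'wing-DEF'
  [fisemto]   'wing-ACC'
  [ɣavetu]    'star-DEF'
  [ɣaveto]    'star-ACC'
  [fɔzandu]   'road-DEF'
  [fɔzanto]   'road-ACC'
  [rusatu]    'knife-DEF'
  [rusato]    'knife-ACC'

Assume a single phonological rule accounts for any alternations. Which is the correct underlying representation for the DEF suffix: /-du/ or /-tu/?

The DEF morpheme has two allomorphs, [-du] and [-tu].
By contrast the ACC suffix keeps its initial [t] throughout — that segment must be underlying.
So the underlying form is /-du/, and voiced stops become voiceless after a vowel.

/-du/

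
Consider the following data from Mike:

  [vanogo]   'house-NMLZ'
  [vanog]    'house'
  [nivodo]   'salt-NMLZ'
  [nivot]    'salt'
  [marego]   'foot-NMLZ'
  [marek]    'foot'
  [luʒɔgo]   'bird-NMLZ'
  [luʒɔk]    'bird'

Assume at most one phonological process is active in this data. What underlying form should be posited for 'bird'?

/luʒɔk/

The root 'bird' surfaces as [luʒɔgo] and [luʒɔk], with a stem-final [g] ~ [k] alternation.
Compare 'house', with invariant [g] in [vanogo] and [vanog]: an analysis with underlying /g/ and a rule producing [k] in isolation would wrongly predict alternation here too.
Therefore /k/ is basic and [g] is derived by intervocalic voicing (voiceless stops become voiced between vowels).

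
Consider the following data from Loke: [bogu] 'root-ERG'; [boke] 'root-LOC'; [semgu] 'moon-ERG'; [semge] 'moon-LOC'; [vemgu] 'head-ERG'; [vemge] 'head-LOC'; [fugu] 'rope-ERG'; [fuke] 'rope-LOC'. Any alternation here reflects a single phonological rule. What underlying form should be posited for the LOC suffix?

The LOC morpheme has two allomorphs, [-ge] and [-ke].
The ERG suffix, which begins with [g], is invariant after every stem; so [g] is not altered by any rule here.
So the underlying form is /-ke/, and voiceless stops become voiced after a nasal.

/-ke/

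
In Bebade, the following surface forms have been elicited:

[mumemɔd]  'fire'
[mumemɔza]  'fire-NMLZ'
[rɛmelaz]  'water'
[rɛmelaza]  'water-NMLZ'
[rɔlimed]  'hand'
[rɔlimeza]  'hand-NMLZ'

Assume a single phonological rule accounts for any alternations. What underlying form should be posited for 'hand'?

/rɔlimed/

The stem for 'hand' ends in [d] in [rɔlimed] but [z] in [rɔlimeza].
If /z/ were underlying and a rule turned it into [d] in isolation, 'water' would also alternate; but it has [z] in both [rɛmelaz] and [rɛmelaza].
The underlying segment must be /d/; voiced stops become fricatives between vowels, yielding [z] there.
The underlying form of 'hand' is therefore /rɔlimed/.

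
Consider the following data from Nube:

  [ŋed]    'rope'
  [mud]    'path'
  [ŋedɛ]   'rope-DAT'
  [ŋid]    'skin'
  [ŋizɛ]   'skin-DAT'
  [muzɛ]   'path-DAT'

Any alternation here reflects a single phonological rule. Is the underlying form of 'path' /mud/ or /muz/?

/muz/

The stem for 'path' ends in [d] in [mud] but [z] in [muzɛ].
If /d/ were underlying and a rule turned it into [z] before the DAT suffix, 'rope' would also alternate; but it has [d] in both [ŋed] and [ŋedɛ].
The underlying segment must be /z/; voiced fricatives become stops word-finally, yielding [d] there.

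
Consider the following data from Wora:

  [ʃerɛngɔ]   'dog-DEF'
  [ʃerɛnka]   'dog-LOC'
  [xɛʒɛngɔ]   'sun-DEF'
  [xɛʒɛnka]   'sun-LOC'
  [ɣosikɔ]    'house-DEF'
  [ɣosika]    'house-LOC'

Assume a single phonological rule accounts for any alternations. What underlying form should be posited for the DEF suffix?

The DEF suffix surfaces as [-gɔ] and [-kɔ], depending on the final segment of the stem.
The LOC suffix, which begins with [k], is invariant after every stem; so [k] is not altered by any rule here.
The DEF suffix is therefore /-gɔ/ underlyingly, with post-vocalic devoicing: voiced stops become voiceless after a vowel.

/-gɔ/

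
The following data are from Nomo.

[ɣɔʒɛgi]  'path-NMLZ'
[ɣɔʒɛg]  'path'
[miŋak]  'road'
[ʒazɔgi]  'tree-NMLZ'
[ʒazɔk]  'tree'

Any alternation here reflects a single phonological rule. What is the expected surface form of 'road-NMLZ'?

[miŋagi]

In [ʒazɔgi] and [ʒazɔk] the final segment of 'tree' alternates: [g] ~ [k].
The stem 'path' ([ɣɔʒɛgi], [ɣɔʒɛg]) shows [g] unchanged in both environments, so [g] cannot be basic with [k] derived in isolation.
The alternation reflects intervocalic voicing: voiceless stops become voiced between vowels. /k/ is underlying.
The one attested form of 'road', [miŋak], shows underlying /miŋak/. Applying the same rule between vowels gives [miŋagi].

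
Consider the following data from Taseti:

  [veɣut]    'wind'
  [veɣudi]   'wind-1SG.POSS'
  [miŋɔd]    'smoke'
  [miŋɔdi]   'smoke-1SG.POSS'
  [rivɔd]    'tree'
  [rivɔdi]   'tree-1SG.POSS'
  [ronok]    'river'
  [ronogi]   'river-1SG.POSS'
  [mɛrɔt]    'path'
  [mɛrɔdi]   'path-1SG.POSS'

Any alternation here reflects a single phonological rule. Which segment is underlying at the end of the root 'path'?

/t/

The stem for 'path' ends in [t] in [mɛrɔt] but [d] in [mɛrɔdi].
If /d/ were underlying and a rule turned it into [t] in isolation, 'tree' would also alternate; but it has [d] in both [rivɔd] and [rivɔdi].
Therefore /t/ is basic and [d] is derived by intervocalic voicing (voiceless stops become voiced between vowels).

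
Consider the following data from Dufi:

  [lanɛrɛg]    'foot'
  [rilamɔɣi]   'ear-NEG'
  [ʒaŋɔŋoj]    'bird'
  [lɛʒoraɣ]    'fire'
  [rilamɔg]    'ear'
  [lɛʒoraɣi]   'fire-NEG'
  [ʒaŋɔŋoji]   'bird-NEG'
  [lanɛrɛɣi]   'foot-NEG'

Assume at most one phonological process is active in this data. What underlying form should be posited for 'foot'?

The stem for 'foot' ends in [ɣ] in [lanɛrɛɣi] but [g] in [lanɛrɛg].
But 'fire' keeps [ɣ] in both environments ([lɛʒoraɣi], [lɛʒoraɣ]), so there is no rule changing /ɣ/ to [g] in isolation.
The underlying segment must be /g/; voiced stops become fricatives between vowels, yielding [ɣ] there.
The underlying form of 'foot' is therefore /lanɛrɛg/.

/lanɛrɛg/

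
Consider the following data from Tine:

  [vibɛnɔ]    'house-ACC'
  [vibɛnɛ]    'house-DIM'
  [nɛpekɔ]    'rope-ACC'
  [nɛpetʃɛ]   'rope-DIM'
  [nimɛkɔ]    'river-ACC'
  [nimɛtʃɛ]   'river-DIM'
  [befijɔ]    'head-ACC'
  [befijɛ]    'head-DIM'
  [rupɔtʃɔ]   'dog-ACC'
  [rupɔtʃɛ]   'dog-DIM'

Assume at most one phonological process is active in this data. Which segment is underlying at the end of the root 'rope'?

The root 'rope' surfaces as [nɛpekɔ] and [nɛpetʃɛ], with a stem-final [k] ~ [tʃ] alternation.
Compare 'dog', with invariant [tʃ] in [rupɔtʃɔ] and [rupɔtʃɛ]: an analysis with underlying /tʃ/ and a rule producing [k] before the ACC suffix would wrongly predict alternation here too.
The alternation reflects palatalization before a front vowel: /k/ becomes palato-alveolar [tʃ] before a front vowel. /k/ is underlying.

/k/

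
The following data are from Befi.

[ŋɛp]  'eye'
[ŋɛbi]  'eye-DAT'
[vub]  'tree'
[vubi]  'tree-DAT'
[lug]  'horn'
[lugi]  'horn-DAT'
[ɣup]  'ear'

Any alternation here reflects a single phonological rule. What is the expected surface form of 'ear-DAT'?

'eye' shows [p] ~ [b] at the end of the stem ([ŋɛp] vs [ŋɛbi]).
But 'tree' keeps [b] in both environments ([vub], [vubi]), so there is no rule changing /b/ to [p] in isolation.
Therefore /p/ is basic and [b] is derived by intervocalic voicing (voiceless stops become voiced between vowels).
From [ɣup] the stem 'ear' is /ɣup/; between vowels this yields [ɣubi].

[ɣubi]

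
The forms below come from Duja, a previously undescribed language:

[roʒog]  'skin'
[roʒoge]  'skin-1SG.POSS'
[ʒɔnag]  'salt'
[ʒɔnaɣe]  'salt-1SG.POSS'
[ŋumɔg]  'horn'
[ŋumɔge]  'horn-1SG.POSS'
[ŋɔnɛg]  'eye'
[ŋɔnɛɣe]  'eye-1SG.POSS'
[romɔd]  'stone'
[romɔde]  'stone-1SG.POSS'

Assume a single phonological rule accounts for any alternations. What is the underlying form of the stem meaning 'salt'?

/ʒɔnaɣ/

'salt' shows [g] ~ [ɣ] at the end of the stem ([ʒɔnag] vs [ʒɔnaɣe]).
Compare 'horn', with invariant [g] in [ŋumɔg] and [ŋumɔge]: an analysis with underlying /g/ and a rule producing [ɣ] before the 1SG.POSS suffix would wrongly predict alternation here too.
Therefore /ɣ/ is basic and [g] is derived by word-final hardening (voiced fricatives become stops word-finally).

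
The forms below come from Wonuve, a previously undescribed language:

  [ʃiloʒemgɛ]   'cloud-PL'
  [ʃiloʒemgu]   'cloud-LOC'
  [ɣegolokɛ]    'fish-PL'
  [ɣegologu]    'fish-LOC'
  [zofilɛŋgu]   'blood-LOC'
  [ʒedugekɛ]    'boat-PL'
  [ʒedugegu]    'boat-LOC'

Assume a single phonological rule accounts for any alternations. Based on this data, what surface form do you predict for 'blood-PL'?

The PL suffix surfaces as [-gɛ] and [-kɛ], depending on the final segment of the stem.
The LOC suffix, which begins with [g], is invariant after every stem; so [g] is not altered by any rule here.
So the underlying form is /-kɛ/, and voiceless stops become voiced after a nasal.
After 'blood', which ends in a nasal, the suffix surfaces as [-gɛ], giving [zofilɛŋgɛ].

[zofilɛŋgɛ]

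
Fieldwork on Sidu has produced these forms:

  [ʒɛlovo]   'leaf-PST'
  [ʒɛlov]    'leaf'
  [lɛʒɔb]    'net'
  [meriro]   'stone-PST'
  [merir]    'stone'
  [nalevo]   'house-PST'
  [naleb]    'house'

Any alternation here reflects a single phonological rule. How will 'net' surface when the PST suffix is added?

[lɛʒɔvo]

The root 'house' surfaces as [nalevo] and [naleb], with a stem-final [v] ~ [b] alternation.
If /v/ were underlying and a rule turned it into [b] in isolation, 'leaf' would also alternate; but it has [v] in both [ʒɛlovo] and [ʒɛlov].
The alternation reflects intervocalic spirantization: voiced stops become fricatives between vowels. /b/ is underlying.
The one attested form of 'net', [lɛʒɔb], shows underlying /lɛʒɔb/. Applying the same rule between vowels gives [lɛʒɔvo].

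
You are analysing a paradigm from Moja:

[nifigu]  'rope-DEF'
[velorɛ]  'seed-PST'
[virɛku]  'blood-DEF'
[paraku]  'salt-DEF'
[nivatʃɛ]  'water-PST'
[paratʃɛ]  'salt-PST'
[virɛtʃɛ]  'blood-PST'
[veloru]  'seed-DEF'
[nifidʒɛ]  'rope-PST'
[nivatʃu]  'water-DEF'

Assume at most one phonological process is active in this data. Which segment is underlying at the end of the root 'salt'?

/k/

'salt' shows [tʃ] ~ [k] at the end of the stem ([paratʃɛ] vs [paraku]).
Compare 'water', with invariant [tʃ] in [nivatʃɛ] and [nivatʃu]: an analysis with underlying /tʃ/ and a rule producing [k] before the DEF suffix would wrongly predict alternation here too.
The alternation reflects palatalization before a front vowel: /k/ and /g/ become palato-alveolar [tʃ] and [dʒ] before a front vowel. /k/ is underlying.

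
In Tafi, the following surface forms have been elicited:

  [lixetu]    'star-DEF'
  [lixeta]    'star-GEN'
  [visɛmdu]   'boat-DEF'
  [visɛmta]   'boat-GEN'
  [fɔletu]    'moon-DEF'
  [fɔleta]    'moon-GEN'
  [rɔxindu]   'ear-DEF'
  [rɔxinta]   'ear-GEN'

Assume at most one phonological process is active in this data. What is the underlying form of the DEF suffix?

/-du/

The DEF morpheme has two allomorphs, [-du] and [-tu].
The GEN suffix, which begins with [t], is invariant after every stem; so [t] is not altered by any rule here.
So the underlying form is /-du/, and voiced stops become voiceless after a vowel.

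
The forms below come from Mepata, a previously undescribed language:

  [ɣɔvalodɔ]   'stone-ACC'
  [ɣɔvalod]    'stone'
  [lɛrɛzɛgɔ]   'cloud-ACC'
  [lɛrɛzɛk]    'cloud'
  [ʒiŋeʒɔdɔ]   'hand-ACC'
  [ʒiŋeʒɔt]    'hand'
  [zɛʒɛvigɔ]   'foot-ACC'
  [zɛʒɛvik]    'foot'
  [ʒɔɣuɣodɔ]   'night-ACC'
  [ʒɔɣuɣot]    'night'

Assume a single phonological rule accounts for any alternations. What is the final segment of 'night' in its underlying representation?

/t/

The root 'night' surfaces as [ʒɔɣuɣodɔ] and [ʒɔɣuɣot], with a stem-final [d] ~ [t] alternation.
But 'stone' keeps [d] in both environments ([ɣɔvalodɔ], [ɣɔvalod]), so there is no rule changing /d/ to [t] in isolation.
The underlying segment must be /t/; voiceless stops become voiced between vowels, yielding [d] there.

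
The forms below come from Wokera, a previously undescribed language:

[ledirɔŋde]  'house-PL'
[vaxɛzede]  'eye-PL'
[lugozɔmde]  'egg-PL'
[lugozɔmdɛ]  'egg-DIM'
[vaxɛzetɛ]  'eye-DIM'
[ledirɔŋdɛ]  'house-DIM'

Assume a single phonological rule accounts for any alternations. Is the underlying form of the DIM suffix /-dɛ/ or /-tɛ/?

The DIM morpheme has two allomorphs, [-dɛ] and [-tɛ].
By contrast the PL suffix keeps its initial [d] throughout — that segment must be underlying.
So the underlying form is /-tɛ/, and voiceless stops become voiced after a nasal.

/-tɛ/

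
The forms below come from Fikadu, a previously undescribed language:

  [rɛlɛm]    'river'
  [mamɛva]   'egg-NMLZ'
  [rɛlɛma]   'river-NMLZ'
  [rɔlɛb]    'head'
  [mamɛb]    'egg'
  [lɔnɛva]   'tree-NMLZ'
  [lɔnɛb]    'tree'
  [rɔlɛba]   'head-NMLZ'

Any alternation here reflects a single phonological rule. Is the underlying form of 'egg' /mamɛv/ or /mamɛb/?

/mamɛv/

In [mamɛb] and [mamɛva] the final segment of 'egg' alternates: [b] ~ [v].
Compare 'head', with invariant [b] in [rɔlɛb] and [rɔlɛba]: an analysis with underlying /b/ and a rule producing [v] before the NMLZ suffix would wrongly predict alternation here too.
The alternation reflects word-final hardening: voiced fricatives become stops word-finally. /v/ is underlying.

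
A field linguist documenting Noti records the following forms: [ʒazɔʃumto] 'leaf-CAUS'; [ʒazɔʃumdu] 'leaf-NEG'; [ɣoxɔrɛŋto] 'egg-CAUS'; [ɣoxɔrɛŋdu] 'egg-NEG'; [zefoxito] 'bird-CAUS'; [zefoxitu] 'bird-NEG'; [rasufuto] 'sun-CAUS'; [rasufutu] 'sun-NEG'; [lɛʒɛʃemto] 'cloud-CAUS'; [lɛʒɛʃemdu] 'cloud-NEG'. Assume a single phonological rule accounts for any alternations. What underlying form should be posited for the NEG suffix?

/-du/

The NEG morpheme has two allomorphs, [-du] and [-tu].
The CAUS suffix, which begins with [t], is invariant after every stem; so [t] is not altered by any rule here.
The NEG suffix is therefore /-du/ underlyingly, with post-vocalic devoicing: voiced stops become voiceless after a vowel.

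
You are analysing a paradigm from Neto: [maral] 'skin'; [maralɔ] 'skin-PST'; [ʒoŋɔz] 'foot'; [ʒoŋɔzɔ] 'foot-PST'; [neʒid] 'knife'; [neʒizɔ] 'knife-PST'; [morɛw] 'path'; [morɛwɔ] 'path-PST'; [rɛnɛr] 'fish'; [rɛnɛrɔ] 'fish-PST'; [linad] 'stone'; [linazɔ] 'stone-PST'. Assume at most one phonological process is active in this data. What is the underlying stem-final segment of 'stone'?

/d/

In [linad] and [linazɔ] the final segment of 'stone' alternates: [d] ~ [z].
If /z/ were underlying and a rule turned it into [d] in isolation, 'foot' would also alternate; but it has [z] in both [ʒoŋɔz] and [ʒoŋɔzɔ].
So /d/ is underlying, and a rule of intervocalic spirantization — voiced stops become fricatives between vowels — gives [z].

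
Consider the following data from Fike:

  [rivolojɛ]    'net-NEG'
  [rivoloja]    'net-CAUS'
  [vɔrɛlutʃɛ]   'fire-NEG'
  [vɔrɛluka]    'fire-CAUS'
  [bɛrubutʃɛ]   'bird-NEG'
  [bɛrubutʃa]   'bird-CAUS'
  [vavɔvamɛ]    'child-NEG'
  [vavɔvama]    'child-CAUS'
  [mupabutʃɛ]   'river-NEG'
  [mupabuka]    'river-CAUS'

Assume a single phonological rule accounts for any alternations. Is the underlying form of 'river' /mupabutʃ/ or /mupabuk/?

The stem for 'river' ends in [tʃ] in [mupabutʃɛ] but [k] in [mupabuka].
Compare 'bird', with invariant [tʃ] in [bɛrubutʃɛ] and [bɛrubutʃa]: an analysis with underlying /tʃ/ and a rule producing [k] before the CAUS suffix would wrongly predict alternation here too.
So /k/ is underlying, and a rule of palatalization before a front vowel — /k/ becomes palato-alveolar [tʃ] before a front vowel — gives [tʃ].

/mupabuk/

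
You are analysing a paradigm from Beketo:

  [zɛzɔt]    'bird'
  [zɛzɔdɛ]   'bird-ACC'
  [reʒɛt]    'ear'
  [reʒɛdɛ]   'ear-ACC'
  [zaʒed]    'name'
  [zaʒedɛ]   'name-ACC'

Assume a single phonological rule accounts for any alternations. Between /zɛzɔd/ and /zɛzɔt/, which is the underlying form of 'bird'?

The stem for 'bird' ends in [t] in [zɛzɔt] but [d] in [zɛzɔdɛ].
But 'name' keeps [d] in both environments ([zaʒed], [zaʒedɛ]), so there is no rule changing /d/ to [t] in isolation.
Therefore /t/ is basic and [d] is derived by intervocalic voicing (voiceless stops become voiced between vowels).

/zɛzɔt/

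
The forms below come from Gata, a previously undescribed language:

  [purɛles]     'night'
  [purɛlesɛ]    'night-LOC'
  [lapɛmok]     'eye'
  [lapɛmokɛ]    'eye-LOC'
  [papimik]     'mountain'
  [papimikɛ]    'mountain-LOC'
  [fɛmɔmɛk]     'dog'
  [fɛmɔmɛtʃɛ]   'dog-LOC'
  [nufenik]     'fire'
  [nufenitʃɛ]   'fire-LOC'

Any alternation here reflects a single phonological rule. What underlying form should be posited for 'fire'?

/nufenitʃ/

The stem for 'fire' ends in [k] in [nufenik] but [tʃ] in [nufenitʃɛ].
But 'mountain' keeps [k] in both environments ([papimik], [papimikɛ]), so there is no rule changing /k/ to [tʃ] before the LOC suffix.
Therefore /tʃ/ is basic and [k] is derived by depalatalization (palato-alveolar /tʃ/ becomes [k] when no front vowel follows).
The underlying form of 'fire' is therefore /nufenitʃ/.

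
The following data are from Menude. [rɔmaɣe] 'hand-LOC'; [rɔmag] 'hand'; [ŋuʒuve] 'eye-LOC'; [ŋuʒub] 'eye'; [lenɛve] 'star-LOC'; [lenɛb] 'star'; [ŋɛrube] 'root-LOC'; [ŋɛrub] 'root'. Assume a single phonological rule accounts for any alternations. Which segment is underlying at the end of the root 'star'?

In [lenɛve] and [lenɛb] the final segment of 'star' alternates: [v] ~ [b].
The stem 'root' ([ŋɛrube], [ŋɛrub]) shows [b] unchanged in both environments, so [b] cannot be basic with [v] derived before the LOC suffix.
So /v/ is underlying, and a rule of word-final hardening — voiced fricatives become stops word-finally — gives [b].

/v/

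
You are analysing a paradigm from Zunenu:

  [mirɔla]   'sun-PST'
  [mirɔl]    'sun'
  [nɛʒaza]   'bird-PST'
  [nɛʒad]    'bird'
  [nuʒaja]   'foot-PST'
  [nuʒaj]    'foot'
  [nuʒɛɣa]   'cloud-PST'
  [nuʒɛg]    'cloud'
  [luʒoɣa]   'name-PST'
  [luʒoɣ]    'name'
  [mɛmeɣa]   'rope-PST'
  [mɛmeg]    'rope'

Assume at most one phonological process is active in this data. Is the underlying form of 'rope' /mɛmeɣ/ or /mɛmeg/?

/mɛmeg/

In [mɛmeɣa] and [mɛmeg] the final segment of 'rope' alternates: [ɣ] ~ [g].
Compare 'name', with invariant [ɣ] in [luʒoɣa] and [luʒoɣ]: an analysis with underlying /ɣ/ and a rule producing [g] in isolation would wrongly predict alternation here too.
The alternation reflects intervocalic spirantization: voiced stops become fricatives between vowels. /g/ is underlying.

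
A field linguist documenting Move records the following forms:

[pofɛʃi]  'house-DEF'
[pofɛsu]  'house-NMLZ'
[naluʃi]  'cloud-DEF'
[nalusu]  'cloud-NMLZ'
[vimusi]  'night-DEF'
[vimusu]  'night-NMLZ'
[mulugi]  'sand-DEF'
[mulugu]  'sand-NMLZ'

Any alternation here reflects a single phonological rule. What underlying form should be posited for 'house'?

In [pofɛʃi] and [pofɛsu] the final segment of 'house' alternates: [ʃ] ~ [s].
The stem 'night' ([vimusi], [vimusu]) shows [s] unchanged in both environments, so [s] cannot be basic with [ʃ] derived before the DEF suffix.
The alternation reflects depalatalization: palato-alveolar /ʃ/ becomes [s] when no front vowel follows. /ʃ/ is underlying.
Hence 'house' is /pofɛʃ/ underlyingly.

/pofɛʃ/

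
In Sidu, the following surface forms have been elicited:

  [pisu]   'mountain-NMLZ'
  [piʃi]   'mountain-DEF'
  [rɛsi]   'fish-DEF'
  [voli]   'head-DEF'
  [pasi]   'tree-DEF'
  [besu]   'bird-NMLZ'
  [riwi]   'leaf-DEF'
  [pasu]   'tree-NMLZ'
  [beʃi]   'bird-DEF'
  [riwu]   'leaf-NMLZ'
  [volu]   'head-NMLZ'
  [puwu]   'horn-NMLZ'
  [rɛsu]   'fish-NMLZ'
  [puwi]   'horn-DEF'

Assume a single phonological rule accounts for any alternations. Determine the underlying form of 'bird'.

In [beʃi] and [besu] the final segment of 'bird' alternates: [ʃ] ~ [s].
If /s/ were underlying and a rule turned it into [ʃ] before the DEF suffix, 'fish' would also alternate; but it has [s] in both [rɛsi] and [rɛsu].
So /ʃ/ is underlying, and a rule of depalatalization — palato-alveolar /ʃ/ becomes [s] when no front vowel follows — gives [s].
So 'bird' = /beʃ/.

/beʃ/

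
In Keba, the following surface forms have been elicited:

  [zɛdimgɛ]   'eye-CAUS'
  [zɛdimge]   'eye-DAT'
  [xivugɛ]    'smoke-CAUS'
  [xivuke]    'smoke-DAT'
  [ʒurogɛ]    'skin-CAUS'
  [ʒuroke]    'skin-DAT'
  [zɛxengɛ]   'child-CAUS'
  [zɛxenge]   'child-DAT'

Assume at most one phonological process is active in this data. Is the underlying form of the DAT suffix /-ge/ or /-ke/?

/-ke/

The DAT suffix surfaces as [-ge] and [-ke], depending on the final segment of the stem.
By contrast the CAUS suffix keeps its initial [g] throughout — that segment must be underlying.
The DAT suffix is therefore /-ke/ underlyingly, with post-nasal voicing: voiceless stops become voiced after a nasal.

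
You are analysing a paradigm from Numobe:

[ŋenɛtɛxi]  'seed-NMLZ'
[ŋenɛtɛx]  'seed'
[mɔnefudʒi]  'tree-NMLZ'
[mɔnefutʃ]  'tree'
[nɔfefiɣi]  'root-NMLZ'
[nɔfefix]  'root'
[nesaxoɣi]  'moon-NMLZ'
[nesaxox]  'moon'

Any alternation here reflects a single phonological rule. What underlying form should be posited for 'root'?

The stem for 'root' ends in [ɣ] in [nɔfefiɣi] but [x] in [nɔfefix].
But 'seed' keeps [x] in both environments ([ŋenɛtɛxi], [ŋenɛtɛx]), so there is no rule changing /x/ to [ɣ] before the NMLZ suffix.
Therefore /ɣ/ is basic and [x] is derived by word-final obstruent devoicing (voiced obstruents become voiceless word-finally).

/nɔfefiɣ/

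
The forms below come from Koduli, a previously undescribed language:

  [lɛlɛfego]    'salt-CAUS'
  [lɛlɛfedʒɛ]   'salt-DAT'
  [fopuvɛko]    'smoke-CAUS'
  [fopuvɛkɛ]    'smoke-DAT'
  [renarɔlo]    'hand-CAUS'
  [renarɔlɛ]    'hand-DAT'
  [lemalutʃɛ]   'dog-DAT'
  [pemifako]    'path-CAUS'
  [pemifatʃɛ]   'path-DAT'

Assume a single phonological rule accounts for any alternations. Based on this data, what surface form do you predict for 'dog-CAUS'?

The root 'path' surfaces as [pemifako] and [pemifatʃɛ], with a stem-final [k] ~ [tʃ] alternation.
Compare 'smoke', with invariant [k] in [fopuvɛko] and [fopuvɛkɛ]: an analysis with underlying /k/ and a rule producing [tʃ] before the DAT suffix would wrongly predict alternation here too.
The alternation reflects depalatalization: palato-alveolar /tʃ/ and /dʒ/ become [k] and [g] when no front vowel follows. /tʃ/ is underlying.
The one attested form of 'dog', [lemalutʃɛ], shows underlying /lemalutʃ/. Applying the same rule when no front vowel follows gives [lemaluko].

[lemaluko]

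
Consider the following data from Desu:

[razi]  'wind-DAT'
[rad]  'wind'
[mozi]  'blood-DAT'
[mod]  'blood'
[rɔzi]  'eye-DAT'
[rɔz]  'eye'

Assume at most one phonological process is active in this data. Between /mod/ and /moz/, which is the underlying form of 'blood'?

In [mozi] and [mod] the final segment of 'blood' alternates: [z] ~ [d].
Compare 'eye', with invariant [z] in [rɔzi] and [rɔz]: an analysis with underlying /z/ and a rule producing [d] in isolation would wrongly predict alternation here too.
Therefore /d/ is basic and [z] is derived by intervocalic spirantization (voiced stops become fricatives between vowels).

/mod/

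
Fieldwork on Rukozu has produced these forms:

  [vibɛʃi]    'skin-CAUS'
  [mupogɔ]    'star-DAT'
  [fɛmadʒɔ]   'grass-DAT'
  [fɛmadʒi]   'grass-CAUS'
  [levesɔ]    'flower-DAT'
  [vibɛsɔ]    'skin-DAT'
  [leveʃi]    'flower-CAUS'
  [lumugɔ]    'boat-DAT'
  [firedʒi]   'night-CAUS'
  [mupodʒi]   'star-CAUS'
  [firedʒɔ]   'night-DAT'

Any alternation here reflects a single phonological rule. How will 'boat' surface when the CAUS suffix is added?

[lumudʒi]

The stem for 'star' ends in [dʒ] in [mupodʒi] but [g] in [mupogɔ].
If /dʒ/ were underlying and a rule turned it into [g] before the DAT suffix, 'grass' would also alternate; but it has [dʒ] in both [fɛmadʒi] and [fɛmadʒɔ].
Therefore /g/ is basic and [dʒ] is derived by palatalization before a front vowel (/g/ and /s/ become palato-alveolar [dʒ] and [ʃ] before a front vowel).
From [lumugɔ] the stem 'boat' is /lumug/; before a front vowel this yields [lumudʒi].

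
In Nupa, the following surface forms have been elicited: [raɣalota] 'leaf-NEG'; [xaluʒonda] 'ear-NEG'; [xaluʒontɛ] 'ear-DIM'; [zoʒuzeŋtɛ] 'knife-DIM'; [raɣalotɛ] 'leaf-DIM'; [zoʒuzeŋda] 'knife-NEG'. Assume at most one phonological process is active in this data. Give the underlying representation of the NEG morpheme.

The NEG suffix surfaces as [-da] and [-ta], depending on the final segment of the stem.
The DIM suffix, which begins with [t], is invariant after every stem; so [t] is not altered by any rule here.
The NEG suffix is therefore /-da/ underlyingly, with post-vocalic devoicing: voiced stops become voiceless after a vowel.

/-da/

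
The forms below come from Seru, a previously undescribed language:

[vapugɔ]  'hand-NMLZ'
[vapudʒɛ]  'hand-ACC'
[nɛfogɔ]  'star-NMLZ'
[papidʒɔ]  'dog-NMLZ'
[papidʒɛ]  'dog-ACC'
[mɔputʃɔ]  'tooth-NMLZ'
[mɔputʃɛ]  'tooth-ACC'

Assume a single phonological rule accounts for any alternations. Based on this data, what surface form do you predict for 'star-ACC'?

[nɛfodʒɛ]

The root 'hand' surfaces as [vapugɔ] and [vapudʒɛ], with a stem-final [g] ~ [dʒ] alternation.
If /dʒ/ were underlying and a rule turned it into [g] before the NMLZ suffix, 'dog' would also alternate; but it has [dʒ] in both [papidʒɔ] and [papidʒɛ].
Therefore /g/ is basic and [dʒ] is derived by palatalization before a front vowel (/g/ becomes palato-alveolar [dʒ] before a front vowel).
From [nɛfogɔ] the stem 'star' is /nɛfog/; before a front vowel this yields [nɛfodʒɛ].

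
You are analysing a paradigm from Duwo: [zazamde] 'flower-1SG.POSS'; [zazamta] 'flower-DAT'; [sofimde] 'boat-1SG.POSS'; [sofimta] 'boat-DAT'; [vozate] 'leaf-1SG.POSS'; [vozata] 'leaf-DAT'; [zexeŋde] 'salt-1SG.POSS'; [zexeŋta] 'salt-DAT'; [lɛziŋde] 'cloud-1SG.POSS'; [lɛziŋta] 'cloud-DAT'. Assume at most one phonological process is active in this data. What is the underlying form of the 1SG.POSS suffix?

The 1SG.POSS suffix surfaces as [-de] and [-te], depending on the final segment of the stem.
The DAT suffix, which begins with [t], is invariant after every stem; so [t] is not altered by any rule here.
So the underlying form is /-de/, and voiced stops become voiceless after a vowel.

/-de/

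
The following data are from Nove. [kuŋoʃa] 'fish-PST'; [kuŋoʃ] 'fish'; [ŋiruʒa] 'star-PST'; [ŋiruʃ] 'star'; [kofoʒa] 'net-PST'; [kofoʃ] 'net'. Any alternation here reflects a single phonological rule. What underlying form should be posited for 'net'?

The stem for 'net' ends in [ʒ] in [kofoʒa] but [ʃ] in [kofoʃ].
The stem 'fish' ([kuŋoʃa], [kuŋoʃ]) shows [ʃ] unchanged in both environments, so [ʃ] cannot be basic with [ʒ] derived before the PST suffix.
The alternation reflects word-final obstruent devoicing: voiced obstruents become voiceless word-finally. /ʒ/ is underlying.

/kofoʒ/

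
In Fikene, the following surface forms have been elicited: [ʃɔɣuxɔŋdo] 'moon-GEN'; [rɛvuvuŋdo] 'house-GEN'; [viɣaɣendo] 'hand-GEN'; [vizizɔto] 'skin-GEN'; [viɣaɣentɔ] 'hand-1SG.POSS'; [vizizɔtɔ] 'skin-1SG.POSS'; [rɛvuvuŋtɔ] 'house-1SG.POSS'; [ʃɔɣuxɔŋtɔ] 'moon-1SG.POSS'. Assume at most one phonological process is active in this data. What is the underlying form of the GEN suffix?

The GEN suffix surfaces as [-do] and [-to], depending on the final segment of the stem.
By contrast the 1SG.POSS suffix keeps its initial [t] throughout — that segment must be underlying.
So the underlying form is /-do/, and voiced stops become voiceless after a vowel.

/-do/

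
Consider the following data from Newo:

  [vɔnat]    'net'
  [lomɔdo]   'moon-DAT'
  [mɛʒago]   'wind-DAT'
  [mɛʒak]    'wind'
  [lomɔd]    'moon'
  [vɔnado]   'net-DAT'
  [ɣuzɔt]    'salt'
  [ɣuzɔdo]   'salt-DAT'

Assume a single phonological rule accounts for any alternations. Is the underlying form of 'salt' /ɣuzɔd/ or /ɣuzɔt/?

In [ɣuzɔt] and [ɣuzɔdo] the final segment of 'salt' alternates: [t] ~ [d].
Compare 'moon', with invariant [d] in [lomɔd] and [lomɔdo]: an analysis with underlying /d/ and a rule producing [t] in isolation would wrongly predict alternation here too.
Therefore /t/ is basic and [d] is derived by intervocalic voicing (voiceless stops become voiced between vowels).

/ɣuzɔt/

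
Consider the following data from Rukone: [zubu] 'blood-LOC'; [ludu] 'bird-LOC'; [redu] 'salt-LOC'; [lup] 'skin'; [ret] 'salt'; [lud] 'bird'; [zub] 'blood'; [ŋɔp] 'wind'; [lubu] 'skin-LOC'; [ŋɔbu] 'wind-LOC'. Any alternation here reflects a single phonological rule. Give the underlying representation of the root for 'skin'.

The stem for 'skin' ends in [b] in [lubu] but [p] in [lup].
But 'blood' keeps [b] in both environments ([zubu], [zub]), so there is no rule changing /b/ to [p] in isolation.
The alternation reflects intervocalic voicing: voiceless stops become voiced between vowels. /p/ is underlying.
The underlying form of 'skin' is therefore /lup/.

/lup/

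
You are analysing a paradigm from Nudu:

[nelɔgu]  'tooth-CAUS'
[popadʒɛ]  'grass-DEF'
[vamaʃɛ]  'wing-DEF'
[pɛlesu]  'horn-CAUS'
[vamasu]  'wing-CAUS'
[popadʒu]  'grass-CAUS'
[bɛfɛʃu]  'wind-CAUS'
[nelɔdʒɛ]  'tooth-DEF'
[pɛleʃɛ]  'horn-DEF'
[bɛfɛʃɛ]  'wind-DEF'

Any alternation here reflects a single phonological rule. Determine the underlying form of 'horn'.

The root 'horn' surfaces as [pɛlesu] and [pɛleʃɛ], with a stem-final [s] ~ [ʃ] alternation.
Compare 'wind', with invariant [ʃ] in [bɛfɛʃu] and [bɛfɛʃɛ]: an analysis with underlying /ʃ/ and a rule producing [s] before the CAUS suffix would wrongly predict alternation here too.
The alternation reflects palatalization before a front vowel: /g/ and /s/ become palato-alveolar [dʒ] and [ʃ] before a front vowel. /s/ is underlying.

/pɛles/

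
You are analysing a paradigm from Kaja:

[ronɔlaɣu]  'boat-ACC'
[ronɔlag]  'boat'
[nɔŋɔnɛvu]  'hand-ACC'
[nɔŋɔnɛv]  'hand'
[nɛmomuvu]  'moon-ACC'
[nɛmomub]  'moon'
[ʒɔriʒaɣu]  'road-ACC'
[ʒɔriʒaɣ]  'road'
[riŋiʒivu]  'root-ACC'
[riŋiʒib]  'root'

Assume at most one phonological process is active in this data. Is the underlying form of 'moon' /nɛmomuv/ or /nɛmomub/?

The root 'moon' surfaces as [nɛmomuvu] and [nɛmomub], with a stem-final [v] ~ [b] alternation.
If /v/ were underlying and a rule turned it into [b] in isolation, 'hand' would also alternate; but it has [v] in both [nɔŋɔnɛvu] and [nɔŋɔnɛv].
Therefore /b/ is basic and [v] is derived by intervocalic spirantization (voiced stops become fricatives between vowels).

/nɛmomub/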